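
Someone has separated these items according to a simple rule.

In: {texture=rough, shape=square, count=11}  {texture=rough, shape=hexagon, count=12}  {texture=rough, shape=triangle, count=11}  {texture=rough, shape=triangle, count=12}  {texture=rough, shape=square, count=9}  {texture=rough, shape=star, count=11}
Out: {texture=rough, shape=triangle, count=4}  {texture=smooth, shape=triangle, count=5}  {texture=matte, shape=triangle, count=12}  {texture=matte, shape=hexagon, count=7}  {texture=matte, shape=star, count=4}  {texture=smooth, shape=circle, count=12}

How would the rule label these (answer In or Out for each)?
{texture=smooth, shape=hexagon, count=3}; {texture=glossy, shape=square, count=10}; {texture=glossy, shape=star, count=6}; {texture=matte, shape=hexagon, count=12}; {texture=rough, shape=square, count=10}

All 'In' examples share one property — texture is rough AND count ≥ 5 — and every 'Out' example lacks it.
{texture=smooth, shape=hexagon, count=3}: texture is smooth, count = 3, fails the rule → Out.
{texture=glossy, shape=square, count=10}: texture is glossy, count = 10, fails the rule → Out.
{texture=glossy, shape=star, count=6}: texture is glossy, count = 6, fails the rule → Out.
{texture=matte, shape=hexagon, count=12}: texture is matte, count = 12, fails the rule → Out.
{texture=rough, shape=square, count=10}: texture is rough, count = 10, meets the rule → In.

Out, Out, Out, Out, In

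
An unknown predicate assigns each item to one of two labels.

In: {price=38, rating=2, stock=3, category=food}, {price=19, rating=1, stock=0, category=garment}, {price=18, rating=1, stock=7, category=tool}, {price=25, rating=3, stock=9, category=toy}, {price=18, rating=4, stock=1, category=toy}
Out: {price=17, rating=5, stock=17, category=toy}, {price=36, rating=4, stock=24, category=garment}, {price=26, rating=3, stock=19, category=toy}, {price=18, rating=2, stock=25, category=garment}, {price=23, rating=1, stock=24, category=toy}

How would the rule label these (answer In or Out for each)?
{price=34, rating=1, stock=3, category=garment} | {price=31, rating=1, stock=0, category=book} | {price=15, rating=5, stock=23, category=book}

In, In, Out

'In' ⟺ stock ≤ 9.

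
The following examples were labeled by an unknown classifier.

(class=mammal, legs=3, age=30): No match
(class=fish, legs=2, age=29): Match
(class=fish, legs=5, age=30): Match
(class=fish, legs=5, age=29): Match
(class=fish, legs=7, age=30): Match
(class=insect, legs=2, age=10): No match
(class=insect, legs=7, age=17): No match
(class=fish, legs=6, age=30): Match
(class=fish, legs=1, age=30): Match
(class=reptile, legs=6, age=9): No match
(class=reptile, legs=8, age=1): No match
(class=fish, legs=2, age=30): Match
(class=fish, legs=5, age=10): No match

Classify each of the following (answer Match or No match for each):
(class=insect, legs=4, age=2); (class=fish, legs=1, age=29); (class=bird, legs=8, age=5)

No match, Match, No match

The common property of the 'Match' items is: class is fish AND age ≥ 17. No 'No match' item has it.
(class=insect, legs=4, age=2): class is insect, age = 2, lacks this property → No match.
(class=fish, legs=1, age=29): class is fish, age = 29, fits → Match.
(class=bird, legs=8, age=5): class is bird, age = 5, lacks this property → No match.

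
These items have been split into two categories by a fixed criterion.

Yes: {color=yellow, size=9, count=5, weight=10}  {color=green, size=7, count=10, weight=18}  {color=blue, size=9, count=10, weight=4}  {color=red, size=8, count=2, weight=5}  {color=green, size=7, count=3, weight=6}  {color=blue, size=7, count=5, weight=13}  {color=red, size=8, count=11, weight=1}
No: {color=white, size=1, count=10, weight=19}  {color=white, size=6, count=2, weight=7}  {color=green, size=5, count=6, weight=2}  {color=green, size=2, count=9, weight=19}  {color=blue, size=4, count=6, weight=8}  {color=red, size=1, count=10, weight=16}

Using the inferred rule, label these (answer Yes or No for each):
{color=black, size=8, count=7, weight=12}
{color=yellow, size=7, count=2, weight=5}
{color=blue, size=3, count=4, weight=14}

Yes, Yes, No

Rule: size ≥ 7. This holds for each 'Yes' example and fails for each 'No' one.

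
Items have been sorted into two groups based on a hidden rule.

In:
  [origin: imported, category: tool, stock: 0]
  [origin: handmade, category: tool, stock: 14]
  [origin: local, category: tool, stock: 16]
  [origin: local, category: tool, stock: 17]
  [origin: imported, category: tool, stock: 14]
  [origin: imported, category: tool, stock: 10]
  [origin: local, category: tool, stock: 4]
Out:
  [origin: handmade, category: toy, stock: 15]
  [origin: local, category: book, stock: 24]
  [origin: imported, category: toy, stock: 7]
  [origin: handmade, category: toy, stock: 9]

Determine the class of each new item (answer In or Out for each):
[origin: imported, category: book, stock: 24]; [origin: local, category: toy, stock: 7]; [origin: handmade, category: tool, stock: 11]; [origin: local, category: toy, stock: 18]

Out, Out, In, Out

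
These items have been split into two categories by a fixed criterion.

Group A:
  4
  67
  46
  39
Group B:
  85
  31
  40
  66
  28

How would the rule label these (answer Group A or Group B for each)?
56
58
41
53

Group B, Group B, Group B, Group A

A rule that fits every label: ≡ 4 (mod 7) — true of each 'Group A' example, false of each 'Group B' one.
56 — 56 mod 7 = 0, hence Group B. 58 — 58 mod 7 = 2, hence Group B. 41 — 41 mod 7 = 6, hence Group B. 53 — 53 mod 7 = 4, hence Group A.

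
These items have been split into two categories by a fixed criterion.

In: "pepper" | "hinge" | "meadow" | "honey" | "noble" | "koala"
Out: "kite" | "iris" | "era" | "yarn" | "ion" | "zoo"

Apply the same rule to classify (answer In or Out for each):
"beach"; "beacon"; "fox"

In, In, Out

The rule appears to be: length ≥ 5.
"beach": length 5, meets the rule → In. "beacon": length 6, meets the rule → In. "fox": length 3, fails this test → Out.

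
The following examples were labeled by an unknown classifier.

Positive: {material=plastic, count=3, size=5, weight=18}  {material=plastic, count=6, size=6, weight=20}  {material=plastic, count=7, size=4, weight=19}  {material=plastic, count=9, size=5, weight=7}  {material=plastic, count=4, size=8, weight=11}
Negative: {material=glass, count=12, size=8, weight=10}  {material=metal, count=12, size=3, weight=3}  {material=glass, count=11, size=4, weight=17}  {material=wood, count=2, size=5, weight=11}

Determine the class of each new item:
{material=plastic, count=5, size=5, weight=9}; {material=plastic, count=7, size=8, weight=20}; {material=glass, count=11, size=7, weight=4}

Positive, Positive, Negative

All 'Positive' examples share one property — material is plastic — and every 'Negative' example lacks it.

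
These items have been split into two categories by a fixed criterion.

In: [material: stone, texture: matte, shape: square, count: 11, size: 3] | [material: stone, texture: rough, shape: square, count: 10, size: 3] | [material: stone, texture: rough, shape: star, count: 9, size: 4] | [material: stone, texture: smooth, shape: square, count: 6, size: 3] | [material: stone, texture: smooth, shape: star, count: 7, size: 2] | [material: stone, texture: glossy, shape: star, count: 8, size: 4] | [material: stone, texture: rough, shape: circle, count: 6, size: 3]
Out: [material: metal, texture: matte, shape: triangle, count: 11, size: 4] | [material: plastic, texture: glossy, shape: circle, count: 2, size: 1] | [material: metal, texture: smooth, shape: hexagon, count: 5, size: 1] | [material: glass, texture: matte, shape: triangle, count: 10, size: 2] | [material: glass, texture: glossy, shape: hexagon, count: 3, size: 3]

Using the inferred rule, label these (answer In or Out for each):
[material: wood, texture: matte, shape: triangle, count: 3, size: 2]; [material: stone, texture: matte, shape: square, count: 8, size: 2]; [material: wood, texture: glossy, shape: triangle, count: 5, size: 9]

Comparing the two groups points to one rule — material is stone.
[material: wood, texture: matte, shape: triangle, count: 3, size: 2]: material is wood — doesn't match, so Out.
[material: stone, texture: matte, shape: square, count: 8, size: 2]: material is stone — qualifies, so In.
[material: wood, texture: glossy, shape: triangle, count: 5, size: 9]: material is wood — doesn't match, so Out.

Out, In, Out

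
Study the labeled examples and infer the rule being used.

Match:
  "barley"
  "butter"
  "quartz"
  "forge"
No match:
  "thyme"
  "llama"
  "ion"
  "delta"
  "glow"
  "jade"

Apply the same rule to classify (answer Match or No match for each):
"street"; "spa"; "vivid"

All 'Match' examples share one property — contains 'r' — and every 'No match' example lacks it.
"street" → has 'r' → Match.
"spa" → no 'r' → No match.
"vivid" → no 'r' → No match.

Match, No match, No match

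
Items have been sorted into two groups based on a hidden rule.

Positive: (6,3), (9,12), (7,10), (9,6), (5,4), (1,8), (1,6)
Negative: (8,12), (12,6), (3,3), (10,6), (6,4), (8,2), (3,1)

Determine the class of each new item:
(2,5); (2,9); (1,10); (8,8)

Looking at the examples, the only property every 'Positive' case has and every 'Negative' case lacks is: sum is odd.
Positive: (2,5), since 2+5 = 7. Positive: (2,9), since 2+9 = 11. Positive: (1,10), since 1+10 = 11. Negative: (8,8), since 8+8 = 16.

Positive, Positive, Positive, Negative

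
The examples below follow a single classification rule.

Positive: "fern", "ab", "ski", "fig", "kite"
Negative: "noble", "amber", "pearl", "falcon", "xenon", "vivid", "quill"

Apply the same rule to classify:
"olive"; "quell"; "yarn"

Negative, Negative, Positive

'Positive' ⟺ length ≤ 4.
"olive": Negative (length 5). "quell": Negative (length 5). "yarn": Positive (length 4).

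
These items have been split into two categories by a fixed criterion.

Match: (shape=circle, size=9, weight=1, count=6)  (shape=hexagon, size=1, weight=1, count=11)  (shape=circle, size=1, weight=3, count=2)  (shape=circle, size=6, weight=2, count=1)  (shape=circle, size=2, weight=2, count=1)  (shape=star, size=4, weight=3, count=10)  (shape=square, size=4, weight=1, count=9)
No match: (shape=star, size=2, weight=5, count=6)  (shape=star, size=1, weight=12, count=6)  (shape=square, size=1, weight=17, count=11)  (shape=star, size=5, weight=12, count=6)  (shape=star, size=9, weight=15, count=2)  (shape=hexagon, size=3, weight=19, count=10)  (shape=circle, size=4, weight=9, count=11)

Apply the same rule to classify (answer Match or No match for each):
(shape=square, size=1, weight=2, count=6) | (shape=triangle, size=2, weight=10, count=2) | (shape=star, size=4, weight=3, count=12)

Match, No match, Match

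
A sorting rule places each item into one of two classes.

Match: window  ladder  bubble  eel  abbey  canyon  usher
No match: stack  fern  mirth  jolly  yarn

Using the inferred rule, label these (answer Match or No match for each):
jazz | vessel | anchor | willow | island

No match, Match, Match, Match, Match

The common property of the 'Match' items is: has ≥ 2 vowels. No 'No match' item has it.
jazz: 1 vowel, lacks this property → No match. vessel: 2 vowels, qualifies → Match. anchor: 2 vowels, qualifies → Match. willow: 2 vowels, qualifies → Match. island: 2 vowels, qualifies → Match.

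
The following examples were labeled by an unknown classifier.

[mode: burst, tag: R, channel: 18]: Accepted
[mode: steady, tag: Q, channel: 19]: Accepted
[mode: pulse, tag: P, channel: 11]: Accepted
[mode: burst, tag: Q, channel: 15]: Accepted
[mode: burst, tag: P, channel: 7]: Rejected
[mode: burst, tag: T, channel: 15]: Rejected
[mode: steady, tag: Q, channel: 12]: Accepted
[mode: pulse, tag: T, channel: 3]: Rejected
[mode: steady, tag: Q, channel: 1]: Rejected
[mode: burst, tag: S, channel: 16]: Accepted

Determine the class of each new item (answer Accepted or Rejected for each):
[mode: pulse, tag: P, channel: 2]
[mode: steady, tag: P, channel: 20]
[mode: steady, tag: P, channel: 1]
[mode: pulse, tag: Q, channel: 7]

Rejected, Accepted, Rejected, Rejected

'Accepted' ⟺ tag is not T AND channel ≥ 11.
Rejected: [mode: pulse, tag: P, channel: 2], since tag is P, channel = 2. Accepted: [mode: steady, tag: P, channel: 20], since tag is P, channel = 20. Rejected: [mode: steady, tag: P, channel: 1], since tag is P, channel = 1. Rejected: [mode: pulse, tag: Q, channel: 7], since tag is Q, channel = 7.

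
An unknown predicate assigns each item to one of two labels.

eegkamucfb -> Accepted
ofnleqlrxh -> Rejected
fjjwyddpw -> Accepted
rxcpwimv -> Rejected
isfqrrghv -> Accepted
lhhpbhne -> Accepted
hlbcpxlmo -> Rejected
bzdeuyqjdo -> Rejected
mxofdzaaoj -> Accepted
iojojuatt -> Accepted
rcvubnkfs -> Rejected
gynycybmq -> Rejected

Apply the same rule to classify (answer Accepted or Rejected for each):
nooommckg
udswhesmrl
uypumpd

Accepted, Rejected, Rejected

The classifier is using: has a double letter.
nooommckg — 'oo' doubled, hence Accepted. udswhesmrl — no doubled letter, hence Rejected. uypumpd — no doubled letter, hence Rejected.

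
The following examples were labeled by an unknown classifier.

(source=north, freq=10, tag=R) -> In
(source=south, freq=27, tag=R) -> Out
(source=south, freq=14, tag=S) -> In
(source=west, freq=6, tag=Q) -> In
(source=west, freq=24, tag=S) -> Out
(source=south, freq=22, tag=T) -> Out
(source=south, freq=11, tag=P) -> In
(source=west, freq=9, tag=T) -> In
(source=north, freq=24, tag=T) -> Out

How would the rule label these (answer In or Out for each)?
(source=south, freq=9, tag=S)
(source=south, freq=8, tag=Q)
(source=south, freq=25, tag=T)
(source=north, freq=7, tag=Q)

The common property of the 'In' items is: freq ≤ 14. No 'Out' item has it.
(source=south, freq=9, tag=S): freq = 9 — checks out, so In. (source=south, freq=8, tag=Q): freq = 8 — checks out, so In. (source=south, freq=25, tag=T): freq = 25 — fails the rule, so Out. (source=north, freq=7, tag=Q): freq = 7 — checks out, so In.

In, In, Out, In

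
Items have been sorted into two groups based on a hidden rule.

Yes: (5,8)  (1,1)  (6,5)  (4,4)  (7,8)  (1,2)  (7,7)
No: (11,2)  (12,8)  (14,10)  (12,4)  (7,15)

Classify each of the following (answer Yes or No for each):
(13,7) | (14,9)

No, No

Every 'Yes' example satisfies: max ≤ 8. None of the 'No' examples do.
(13,7) — max 13, hence No.
(14,9) — max 14, hence No.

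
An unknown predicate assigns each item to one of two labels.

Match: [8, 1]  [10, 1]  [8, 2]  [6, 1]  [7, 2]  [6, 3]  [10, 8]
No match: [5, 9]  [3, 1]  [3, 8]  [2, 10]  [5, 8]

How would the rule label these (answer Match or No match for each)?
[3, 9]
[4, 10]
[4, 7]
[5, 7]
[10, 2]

No match, No match, No match, No match, Match

A rule that fits every label: first ≥ 6 — true of each 'Match' example, false of each 'No match' one.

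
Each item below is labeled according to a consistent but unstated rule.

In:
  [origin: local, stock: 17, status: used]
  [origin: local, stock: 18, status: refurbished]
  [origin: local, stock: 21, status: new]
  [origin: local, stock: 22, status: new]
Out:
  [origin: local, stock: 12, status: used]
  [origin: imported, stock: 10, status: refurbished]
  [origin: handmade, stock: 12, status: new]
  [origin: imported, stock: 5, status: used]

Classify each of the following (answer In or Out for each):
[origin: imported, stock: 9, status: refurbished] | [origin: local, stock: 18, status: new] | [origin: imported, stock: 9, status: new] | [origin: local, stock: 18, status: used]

Out, In, Out, In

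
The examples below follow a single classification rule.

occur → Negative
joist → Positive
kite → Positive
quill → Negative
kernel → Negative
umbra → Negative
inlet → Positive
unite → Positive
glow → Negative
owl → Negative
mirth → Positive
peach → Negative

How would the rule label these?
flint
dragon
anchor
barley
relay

Positive, Negative, Negative, Negative, Negative

A rule that fits every label: contains 't' — true of each 'Positive' example, false of each 'Negative' one.
Positive: flint, since has 't'.
Negative: dragon, since no 't'.
Negative: anchor, since no 't'.
Negative: barley, since no 't'.
Negative: relay, since no 't'.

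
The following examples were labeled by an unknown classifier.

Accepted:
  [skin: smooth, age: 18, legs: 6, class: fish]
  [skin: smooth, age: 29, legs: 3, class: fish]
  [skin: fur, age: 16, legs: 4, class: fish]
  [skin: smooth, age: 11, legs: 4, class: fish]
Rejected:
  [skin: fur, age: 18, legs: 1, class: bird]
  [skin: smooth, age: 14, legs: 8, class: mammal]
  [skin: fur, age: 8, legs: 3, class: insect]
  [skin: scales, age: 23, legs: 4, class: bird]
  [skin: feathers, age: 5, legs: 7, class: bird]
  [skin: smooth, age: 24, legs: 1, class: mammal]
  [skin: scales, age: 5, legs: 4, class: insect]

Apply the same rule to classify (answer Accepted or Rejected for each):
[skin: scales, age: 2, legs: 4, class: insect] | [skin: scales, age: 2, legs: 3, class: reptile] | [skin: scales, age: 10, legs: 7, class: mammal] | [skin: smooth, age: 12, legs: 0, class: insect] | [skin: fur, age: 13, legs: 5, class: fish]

Rejected, Rejected, Rejected, Rejected, Accepted

Comparing the two groups points to one rule — class is fish.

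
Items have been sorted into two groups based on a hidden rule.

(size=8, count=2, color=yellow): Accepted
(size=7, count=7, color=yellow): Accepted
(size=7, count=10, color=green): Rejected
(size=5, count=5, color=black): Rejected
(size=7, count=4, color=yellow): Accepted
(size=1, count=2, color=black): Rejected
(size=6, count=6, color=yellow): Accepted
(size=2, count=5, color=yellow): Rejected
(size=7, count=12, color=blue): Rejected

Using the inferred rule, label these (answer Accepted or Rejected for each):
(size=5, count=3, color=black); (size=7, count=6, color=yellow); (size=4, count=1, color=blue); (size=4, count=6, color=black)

The common property of the 'Accepted' items is: color is yellow AND size ≥ 5. No 'Rejected' item has it.

Rejected, Accepted, Rejected, Rejected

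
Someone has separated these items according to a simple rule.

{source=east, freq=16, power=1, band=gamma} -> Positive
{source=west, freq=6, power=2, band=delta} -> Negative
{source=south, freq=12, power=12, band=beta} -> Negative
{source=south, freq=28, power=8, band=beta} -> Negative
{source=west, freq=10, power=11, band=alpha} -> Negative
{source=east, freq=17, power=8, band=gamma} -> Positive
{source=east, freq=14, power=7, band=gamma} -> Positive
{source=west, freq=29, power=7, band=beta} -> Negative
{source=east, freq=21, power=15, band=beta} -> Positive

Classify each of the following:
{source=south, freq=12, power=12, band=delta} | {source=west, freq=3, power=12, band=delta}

The pattern is that an item is 'Positive' exactly when: source is east.
{source=south, freq=12, power=12, band=delta}: source is south — does not satisfy this, so Negative.
{source=west, freq=3, power=12, band=delta}: source is west — does not satisfy this, so Negative.

Negative, Negative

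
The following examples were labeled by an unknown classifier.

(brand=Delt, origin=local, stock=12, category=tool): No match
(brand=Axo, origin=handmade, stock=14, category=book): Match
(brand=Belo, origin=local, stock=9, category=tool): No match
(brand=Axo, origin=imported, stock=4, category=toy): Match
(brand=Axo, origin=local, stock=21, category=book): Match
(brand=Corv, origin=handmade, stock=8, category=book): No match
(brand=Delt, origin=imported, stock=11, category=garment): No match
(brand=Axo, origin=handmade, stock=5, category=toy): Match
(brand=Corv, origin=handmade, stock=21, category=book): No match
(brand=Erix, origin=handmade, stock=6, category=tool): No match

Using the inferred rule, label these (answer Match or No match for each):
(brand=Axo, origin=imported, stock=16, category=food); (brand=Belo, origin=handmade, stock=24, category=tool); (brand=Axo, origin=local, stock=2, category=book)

Match, No match, Match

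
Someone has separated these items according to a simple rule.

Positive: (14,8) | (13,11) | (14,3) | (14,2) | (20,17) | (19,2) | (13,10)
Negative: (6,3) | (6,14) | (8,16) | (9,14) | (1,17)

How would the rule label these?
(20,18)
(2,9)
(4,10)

Positive, Negative, Negative

The pattern is that an item is 'Positive' exactly when: first ≥ 10.
Positive: (20,18), since first 20.
Negative: (2,9), since first 2.
Negative: (4,10), since first 4.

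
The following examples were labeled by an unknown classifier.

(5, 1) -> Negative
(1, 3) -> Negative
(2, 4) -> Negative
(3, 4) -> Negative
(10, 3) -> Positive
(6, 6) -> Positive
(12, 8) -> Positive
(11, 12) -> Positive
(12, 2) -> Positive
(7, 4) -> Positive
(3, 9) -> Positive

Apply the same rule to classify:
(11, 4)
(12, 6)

The distinguishing property — sum ≥ 11 — holds for all the 'Positive' cases and none of the 'Negative' cases.
(11, 4): Positive (11+4 = 15).
(12, 6): Positive (12+6 = 18).

Positive, Positive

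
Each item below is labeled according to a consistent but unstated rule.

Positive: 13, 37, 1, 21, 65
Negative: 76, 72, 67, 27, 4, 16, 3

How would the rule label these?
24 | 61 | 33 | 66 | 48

Negative, Positive, Positive, Negative, Negative

The distinguishing property — ≡ 1 (mod 4) — holds for all the 'Positive' cases and none of the 'Negative' cases.
24: 24 mod 4 = 0, does not fit → Negative.
61: 61 mod 4 = 1, passes → Positive.
33: 33 mod 4 = 1, passes → Positive.
66: 66 mod 4 = 2, does not fit → Negative.
48: 48 mod 4 = 0, does not fit → Negative.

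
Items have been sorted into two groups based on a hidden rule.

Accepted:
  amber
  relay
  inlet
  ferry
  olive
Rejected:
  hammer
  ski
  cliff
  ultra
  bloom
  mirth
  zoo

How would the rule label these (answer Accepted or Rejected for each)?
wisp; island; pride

Rejected, Rejected, Accepted

The simplest hypothesis consistent with all the labels is: odd length AND contains 'e'.
wisp: length 4, no 'e', does not fit → Rejected.
island: length 6, no 'e', does not fit → Rejected.
pride: length 5, has 'e', fits → Accepted.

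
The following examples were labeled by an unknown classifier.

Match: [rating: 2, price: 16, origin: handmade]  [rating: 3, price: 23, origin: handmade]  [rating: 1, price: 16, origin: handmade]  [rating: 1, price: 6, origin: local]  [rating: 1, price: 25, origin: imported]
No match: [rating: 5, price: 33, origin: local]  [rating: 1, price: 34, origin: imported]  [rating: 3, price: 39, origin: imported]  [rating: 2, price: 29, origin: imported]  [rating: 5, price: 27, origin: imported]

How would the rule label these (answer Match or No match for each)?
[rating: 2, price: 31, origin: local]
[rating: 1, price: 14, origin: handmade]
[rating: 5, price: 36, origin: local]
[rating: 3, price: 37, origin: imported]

No match, Match, No match, No match

Rule: price ≤ 25. This holds for each 'Match' example and fails for each 'No match' one.
[rating: 2, price: 31, origin: local]: No match (price = 31). [rating: 1, price: 14, origin: handmade]: Match (price = 14). [rating: 5, price: 36, origin: local]: No match (price = 36). [rating: 3, price: 37, origin: imported]: No match (price = 37).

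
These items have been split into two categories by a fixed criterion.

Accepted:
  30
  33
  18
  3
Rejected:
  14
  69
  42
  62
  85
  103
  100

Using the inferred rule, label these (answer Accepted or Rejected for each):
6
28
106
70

The pattern is that an item is 'Accepted' exactly when: multiple of 3 AND at most 33.
6 — 6 = 3·2, 6 ≤ 33, hence Accepted. 28 — 28 = 3·9 + 1, 28 ≤ 33, hence Rejected. 106 — 106 = 3·35 + 1, 106 > 33, hence Rejected. 70 — 70 = 3·23 + 1, 70 > 33, hence Rejected.

Accepted, Rejected, Rejected, Rejected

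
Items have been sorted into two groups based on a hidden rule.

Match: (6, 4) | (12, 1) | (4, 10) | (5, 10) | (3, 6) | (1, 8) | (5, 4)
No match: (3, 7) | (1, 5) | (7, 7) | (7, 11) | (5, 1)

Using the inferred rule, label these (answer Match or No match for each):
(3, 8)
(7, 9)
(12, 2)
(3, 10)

Comparing the two groups points to one rule — product is even.

Match, No match, Match, Match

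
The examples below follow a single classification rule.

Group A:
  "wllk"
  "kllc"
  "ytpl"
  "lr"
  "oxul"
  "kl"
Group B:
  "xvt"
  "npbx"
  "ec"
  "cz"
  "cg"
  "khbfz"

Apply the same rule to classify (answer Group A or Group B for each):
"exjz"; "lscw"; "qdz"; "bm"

The simplest hypothesis consistent with all the labels is: contains 'l'.
Group B: "exjz", since no 'l'. Group A: "lscw", since has 'l'. Group B: "qdz", since no 'l'. Group B: "bm", since no 'l'.

Group B, Group A, Group B, Group B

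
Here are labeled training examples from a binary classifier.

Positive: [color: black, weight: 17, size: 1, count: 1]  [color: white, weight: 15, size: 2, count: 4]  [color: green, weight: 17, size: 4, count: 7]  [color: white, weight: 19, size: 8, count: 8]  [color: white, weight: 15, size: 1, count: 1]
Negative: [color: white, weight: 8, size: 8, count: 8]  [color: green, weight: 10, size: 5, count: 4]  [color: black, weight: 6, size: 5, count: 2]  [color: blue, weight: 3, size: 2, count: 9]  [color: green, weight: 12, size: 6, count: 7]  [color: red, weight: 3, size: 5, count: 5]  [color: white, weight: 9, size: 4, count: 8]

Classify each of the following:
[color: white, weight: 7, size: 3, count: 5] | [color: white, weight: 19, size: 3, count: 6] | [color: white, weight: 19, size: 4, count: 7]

Negative, Positive, Positive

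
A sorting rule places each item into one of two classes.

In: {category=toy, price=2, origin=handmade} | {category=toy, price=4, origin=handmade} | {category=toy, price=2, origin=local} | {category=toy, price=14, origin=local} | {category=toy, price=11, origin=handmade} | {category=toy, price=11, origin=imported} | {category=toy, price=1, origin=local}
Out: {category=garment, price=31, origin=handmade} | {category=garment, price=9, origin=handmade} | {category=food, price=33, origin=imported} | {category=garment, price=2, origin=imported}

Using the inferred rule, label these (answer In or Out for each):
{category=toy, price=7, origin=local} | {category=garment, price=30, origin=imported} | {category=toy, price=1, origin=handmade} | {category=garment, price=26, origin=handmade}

In, Out, In, Out

The distinguishing property — category is toy — holds for all the 'In' cases and none of the 'Out' cases.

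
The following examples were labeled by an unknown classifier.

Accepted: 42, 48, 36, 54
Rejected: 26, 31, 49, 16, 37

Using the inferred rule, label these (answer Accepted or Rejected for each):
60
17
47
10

One predicate separates the groups cleanly: multiple of 3.
60 → 60 = 3·20 → Accepted.
17 → 17 = 3·5 + 2 → Rejected.
47 → 47 = 3·15 + 2 → Rejected.
10 → 10 = 3·3 + 1 → Rejected.

Accepted, Rejected, Rejected, Rejected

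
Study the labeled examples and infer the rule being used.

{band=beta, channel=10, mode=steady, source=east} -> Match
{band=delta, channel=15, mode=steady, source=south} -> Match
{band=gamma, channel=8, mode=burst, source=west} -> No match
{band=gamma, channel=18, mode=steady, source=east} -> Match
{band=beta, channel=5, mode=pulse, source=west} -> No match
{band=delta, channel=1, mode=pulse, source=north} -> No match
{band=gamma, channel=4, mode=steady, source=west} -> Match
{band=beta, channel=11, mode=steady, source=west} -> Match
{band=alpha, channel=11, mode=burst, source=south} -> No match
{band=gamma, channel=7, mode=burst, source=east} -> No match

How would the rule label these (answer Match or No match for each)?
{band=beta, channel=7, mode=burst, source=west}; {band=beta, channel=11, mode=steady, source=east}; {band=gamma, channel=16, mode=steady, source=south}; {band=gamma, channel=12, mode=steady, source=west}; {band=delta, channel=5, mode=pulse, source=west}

All 'Match' examples share one property — mode is steady — and every 'No match' example lacks it.
{band=beta, channel=7, mode=burst, source=west}: mode is burst — doesn't qualify, so No match.
{band=beta, channel=11, mode=steady, source=east}: mode is steady — qualifies, so Match.
{band=gamma, channel=16, mode=steady, source=south}: mode is steady — qualifies, so Match.
{band=gamma, channel=12, mode=steady, source=west}: mode is steady — qualifies, so Match.
{band=delta, channel=5, mode=pulse, source=west}: mode is pulse — doesn't qualify, so No match.

No match, Match, Match, Match, No match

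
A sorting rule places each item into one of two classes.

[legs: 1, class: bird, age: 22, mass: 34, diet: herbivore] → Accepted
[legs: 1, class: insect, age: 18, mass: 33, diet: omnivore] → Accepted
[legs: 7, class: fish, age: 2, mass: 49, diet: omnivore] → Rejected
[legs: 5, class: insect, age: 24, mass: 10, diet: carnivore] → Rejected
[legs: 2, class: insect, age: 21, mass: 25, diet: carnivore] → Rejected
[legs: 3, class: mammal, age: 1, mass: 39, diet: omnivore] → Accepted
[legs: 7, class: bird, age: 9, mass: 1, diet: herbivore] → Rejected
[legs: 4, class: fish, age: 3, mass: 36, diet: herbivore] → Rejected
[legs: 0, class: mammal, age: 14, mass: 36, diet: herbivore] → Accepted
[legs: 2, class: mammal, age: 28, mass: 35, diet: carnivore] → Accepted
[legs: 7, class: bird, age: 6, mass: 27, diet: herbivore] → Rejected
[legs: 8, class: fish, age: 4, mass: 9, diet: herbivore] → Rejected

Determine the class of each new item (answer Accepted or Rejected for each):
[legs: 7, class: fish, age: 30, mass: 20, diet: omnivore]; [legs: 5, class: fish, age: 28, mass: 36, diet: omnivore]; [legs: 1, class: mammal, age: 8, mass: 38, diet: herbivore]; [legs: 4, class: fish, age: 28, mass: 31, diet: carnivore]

Rejected, Rejected, Accepted, Rejected

A rule that fits every label: legs ≤ 3 AND mass ≥ 27 — true of each 'Accepted' example, false of each 'Rejected' one.
[legs: 7, class: fish, age: 30, mass: 20, diet: omnivore] — legs = 7, mass = 20, hence Rejected. [legs: 5, class: fish, age: 28, mass: 36, diet: omnivore] — legs = 5, mass = 36, hence Rejected. [legs: 1, class: mammal, age: 8, mass: 38, diet: herbivore] — legs = 1, mass = 38, hence Accepted. [legs: 4, class: fish, age: 28, mass: 31, diet: carnivore] — legs = 4, mass = 31, hence Rejected.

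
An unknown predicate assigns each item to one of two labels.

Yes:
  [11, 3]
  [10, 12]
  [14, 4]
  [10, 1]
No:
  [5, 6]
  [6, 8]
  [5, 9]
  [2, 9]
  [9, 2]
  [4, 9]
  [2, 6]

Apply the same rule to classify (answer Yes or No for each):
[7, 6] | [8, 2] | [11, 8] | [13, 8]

No, No, Yes, Yes

Every 'Yes' example satisfies: first ≥ 10. None of the 'No' examples do.
No: [7, 6], since first 7.
No: [8, 2], since first 8.
Yes: [11, 8], since first 11.
Yes: [13, 8], since first 13.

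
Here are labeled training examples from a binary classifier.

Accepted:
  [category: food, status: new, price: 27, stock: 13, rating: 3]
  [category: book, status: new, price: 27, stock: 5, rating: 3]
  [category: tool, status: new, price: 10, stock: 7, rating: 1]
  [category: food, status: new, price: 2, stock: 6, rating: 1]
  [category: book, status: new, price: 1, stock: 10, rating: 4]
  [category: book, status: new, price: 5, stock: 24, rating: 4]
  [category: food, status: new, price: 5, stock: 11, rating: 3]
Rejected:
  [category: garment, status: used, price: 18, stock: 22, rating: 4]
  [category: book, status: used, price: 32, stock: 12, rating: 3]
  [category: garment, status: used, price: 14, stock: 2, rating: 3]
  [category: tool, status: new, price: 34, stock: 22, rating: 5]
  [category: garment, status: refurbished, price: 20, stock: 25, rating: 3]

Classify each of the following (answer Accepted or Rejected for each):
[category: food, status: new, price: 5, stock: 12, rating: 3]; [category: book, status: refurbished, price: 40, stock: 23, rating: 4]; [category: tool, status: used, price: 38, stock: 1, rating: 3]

'Accepted' ⟺ status is new AND price ≤ 27.
[category: food, status: new, price: 5, stock: 12, rating: 3] → status is new, price = 5 → Accepted.
[category: book, status: refurbished, price: 40, stock: 23, rating: 4] → status is refurbished, price = 40 → Rejected.
[category: tool, status: used, price: 38, stock: 1, rating: 3] → status is used, price = 38 → Rejected.

Accepted, Rejected, Rejected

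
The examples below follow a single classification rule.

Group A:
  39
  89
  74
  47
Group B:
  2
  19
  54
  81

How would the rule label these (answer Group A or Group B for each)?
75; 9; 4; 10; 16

Group A, Group B, Group B, Group B, Group B

The simplest hypothesis consistent with all the labels is: digit sum ≥ 11.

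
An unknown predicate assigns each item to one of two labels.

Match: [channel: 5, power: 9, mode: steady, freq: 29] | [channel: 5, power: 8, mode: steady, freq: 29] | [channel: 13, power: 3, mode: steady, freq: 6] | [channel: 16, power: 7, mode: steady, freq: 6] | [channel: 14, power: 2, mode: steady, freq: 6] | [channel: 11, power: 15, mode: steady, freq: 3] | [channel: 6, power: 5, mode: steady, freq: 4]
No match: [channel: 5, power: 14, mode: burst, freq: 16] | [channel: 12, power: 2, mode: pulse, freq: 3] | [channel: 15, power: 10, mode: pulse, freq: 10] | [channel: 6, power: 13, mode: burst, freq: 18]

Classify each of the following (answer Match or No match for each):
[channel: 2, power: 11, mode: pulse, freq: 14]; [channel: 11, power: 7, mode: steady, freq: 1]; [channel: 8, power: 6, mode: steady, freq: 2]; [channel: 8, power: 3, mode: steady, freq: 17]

One predicate separates the groups cleanly: mode is steady.
[channel: 2, power: 11, mode: pulse, freq: 14]: mode is pulse, lacks this property → No match.
[channel: 11, power: 7, mode: steady, freq: 1]: mode is steady, fits → Match.
[channel: 8, power: 6, mode: steady, freq: 2]: mode is steady, fits → Match.
[channel: 8, power: 3, mode: steady, freq: 17]: mode is steady, fits → Match.

No match, Match, Match, Match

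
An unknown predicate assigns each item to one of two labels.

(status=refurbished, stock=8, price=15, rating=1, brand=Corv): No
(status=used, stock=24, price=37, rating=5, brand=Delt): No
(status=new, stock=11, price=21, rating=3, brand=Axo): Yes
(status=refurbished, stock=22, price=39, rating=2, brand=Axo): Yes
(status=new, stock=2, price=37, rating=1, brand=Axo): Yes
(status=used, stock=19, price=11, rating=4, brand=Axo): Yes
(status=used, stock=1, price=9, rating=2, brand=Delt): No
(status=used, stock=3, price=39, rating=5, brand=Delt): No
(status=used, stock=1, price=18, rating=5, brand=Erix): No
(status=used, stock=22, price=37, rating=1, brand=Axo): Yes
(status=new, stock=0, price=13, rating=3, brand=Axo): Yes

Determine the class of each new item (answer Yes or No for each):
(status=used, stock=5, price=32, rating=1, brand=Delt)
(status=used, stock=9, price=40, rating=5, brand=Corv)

No, No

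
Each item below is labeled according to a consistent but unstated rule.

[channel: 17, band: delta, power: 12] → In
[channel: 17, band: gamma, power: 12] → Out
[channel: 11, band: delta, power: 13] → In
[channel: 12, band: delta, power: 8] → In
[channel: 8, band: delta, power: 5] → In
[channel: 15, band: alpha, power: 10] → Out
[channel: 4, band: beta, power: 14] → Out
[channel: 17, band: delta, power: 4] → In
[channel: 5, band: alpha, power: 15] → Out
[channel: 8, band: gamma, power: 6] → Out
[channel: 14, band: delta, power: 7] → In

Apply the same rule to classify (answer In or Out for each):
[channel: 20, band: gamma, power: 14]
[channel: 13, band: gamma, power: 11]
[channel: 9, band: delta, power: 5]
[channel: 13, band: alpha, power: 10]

Checking candidate rules against both groups, what survives is: band is delta.
[channel: 20, band: gamma, power: 14]: Out (band is gamma).
[channel: 13, band: gamma, power: 11]: Out (band is gamma).
[channel: 9, band: delta, power: 5]: In (band is delta).
[channel: 13, band: alpha, power: 10]: Out (band is alpha).

Out, Out, In, Out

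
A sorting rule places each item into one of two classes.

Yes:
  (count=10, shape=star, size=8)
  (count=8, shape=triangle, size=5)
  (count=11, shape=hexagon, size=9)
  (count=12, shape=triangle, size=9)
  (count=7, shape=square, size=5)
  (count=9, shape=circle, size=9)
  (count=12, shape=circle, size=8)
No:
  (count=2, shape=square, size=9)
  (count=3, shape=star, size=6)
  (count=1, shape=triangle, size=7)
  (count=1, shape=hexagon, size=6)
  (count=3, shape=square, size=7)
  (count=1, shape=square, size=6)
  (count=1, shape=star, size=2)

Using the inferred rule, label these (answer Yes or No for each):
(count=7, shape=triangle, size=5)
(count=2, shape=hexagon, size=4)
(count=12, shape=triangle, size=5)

Yes, No, Yes

Rule: count ≥ 7. This holds for each 'Yes' example and fails for each 'No' one.
Yes: (count=7, shape=triangle, size=5), since count = 7.
No: (count=2, shape=hexagon, size=4), since count = 2.
Yes: (count=12, shape=triangle, size=5), since count = 12.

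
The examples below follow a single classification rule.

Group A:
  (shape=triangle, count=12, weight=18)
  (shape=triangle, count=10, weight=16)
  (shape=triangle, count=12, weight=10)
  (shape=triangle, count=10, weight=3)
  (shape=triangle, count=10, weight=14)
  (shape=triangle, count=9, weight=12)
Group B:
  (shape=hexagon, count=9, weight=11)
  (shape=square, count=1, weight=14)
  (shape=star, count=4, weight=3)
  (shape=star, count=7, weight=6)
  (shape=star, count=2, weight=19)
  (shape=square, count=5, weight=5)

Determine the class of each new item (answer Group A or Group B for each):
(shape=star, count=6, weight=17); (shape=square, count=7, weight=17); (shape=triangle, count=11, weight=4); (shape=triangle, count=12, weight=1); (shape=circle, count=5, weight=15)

One predicate separates the groups cleanly: shape is triangle.
(shape=star, count=6, weight=17): shape is star — lacks this property, so Group B. (shape=square, count=7, weight=17): shape is square — lacks this property, so Group B. (shape=triangle, count=11, weight=4): shape is triangle — meets the rule, so Group A. (shape=triangle, count=12, weight=1): shape is triangle — meets the rule, so Group A. (shape=circle, count=5, weight=15): shape is circle — lacks this property, so Group B.

Group B, Group B, Group A, Group A, Group B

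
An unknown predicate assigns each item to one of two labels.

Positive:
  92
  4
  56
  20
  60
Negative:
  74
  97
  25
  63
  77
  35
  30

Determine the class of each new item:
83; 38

Negative, Negative

The pattern is that an item is 'Positive' exactly when: multiple of 4.
83: 83 = 4·20 + 3 — fails this test, so Negative.
38: 38 = 4·9 + 2 — fails this test, so Negative.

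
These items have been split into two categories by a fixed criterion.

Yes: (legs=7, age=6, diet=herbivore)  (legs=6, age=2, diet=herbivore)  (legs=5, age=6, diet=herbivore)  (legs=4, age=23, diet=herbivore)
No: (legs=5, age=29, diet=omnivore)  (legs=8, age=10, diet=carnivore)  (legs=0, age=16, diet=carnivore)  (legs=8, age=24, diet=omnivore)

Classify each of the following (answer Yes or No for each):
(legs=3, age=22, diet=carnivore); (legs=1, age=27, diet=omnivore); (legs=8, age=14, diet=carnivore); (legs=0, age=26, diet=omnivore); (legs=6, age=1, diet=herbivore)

Every 'Yes' example satisfies: diet is herbivore. None of the 'No' examples do.
(legs=3, age=22, diet=carnivore): No (diet is carnivore). (legs=1, age=27, diet=omnivore): No (diet is omnivore). (legs=8, age=14, diet=carnivore): No (diet is carnivore). (legs=0, age=26, diet=omnivore): No (diet is omnivore). (legs=6, age=1, diet=herbivore): Yes (diet is herbivore).

No, No, No, No, Yes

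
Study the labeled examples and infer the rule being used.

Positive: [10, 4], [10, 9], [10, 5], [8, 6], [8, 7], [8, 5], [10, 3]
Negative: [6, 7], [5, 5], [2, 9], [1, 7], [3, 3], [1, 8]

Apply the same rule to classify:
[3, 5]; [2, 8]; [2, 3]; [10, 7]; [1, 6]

Every 'Positive' example satisfies: first > second. None of the 'Negative' examples do.
[3, 5] → 3 < 5 → Negative. [2, 8] → 2 < 8 → Negative. [2, 3] → 2 < 3 → Negative. [10, 7] → 10 > 7 → Positive. [1, 6] → 1 < 6 → Negative.

Negative, Negative, Negative, Positive, Negative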